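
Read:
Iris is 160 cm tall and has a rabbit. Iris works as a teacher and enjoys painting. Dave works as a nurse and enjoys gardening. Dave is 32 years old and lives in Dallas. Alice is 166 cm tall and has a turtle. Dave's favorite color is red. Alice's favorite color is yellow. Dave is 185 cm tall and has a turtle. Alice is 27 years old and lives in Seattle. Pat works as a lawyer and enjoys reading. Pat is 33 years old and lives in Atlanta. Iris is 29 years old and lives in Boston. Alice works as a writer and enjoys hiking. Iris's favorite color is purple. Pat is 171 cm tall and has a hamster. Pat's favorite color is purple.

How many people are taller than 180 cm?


Taller than 180: 1

1


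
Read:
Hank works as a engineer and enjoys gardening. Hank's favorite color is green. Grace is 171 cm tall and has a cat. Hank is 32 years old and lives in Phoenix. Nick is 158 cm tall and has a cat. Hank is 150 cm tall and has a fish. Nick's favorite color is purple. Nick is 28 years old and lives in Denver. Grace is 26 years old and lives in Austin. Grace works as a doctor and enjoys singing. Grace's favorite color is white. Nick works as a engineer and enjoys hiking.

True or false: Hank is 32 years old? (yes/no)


Hank is actually 32. yes

yes


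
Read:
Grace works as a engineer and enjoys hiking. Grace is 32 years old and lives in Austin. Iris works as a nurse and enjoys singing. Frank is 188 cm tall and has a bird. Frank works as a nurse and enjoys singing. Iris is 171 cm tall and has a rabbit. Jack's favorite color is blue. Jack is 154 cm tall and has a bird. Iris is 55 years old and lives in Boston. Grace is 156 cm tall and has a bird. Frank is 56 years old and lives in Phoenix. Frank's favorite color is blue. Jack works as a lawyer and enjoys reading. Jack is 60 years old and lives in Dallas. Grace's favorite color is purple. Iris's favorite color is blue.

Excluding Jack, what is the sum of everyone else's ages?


Sum (excluding Jack): 143

143


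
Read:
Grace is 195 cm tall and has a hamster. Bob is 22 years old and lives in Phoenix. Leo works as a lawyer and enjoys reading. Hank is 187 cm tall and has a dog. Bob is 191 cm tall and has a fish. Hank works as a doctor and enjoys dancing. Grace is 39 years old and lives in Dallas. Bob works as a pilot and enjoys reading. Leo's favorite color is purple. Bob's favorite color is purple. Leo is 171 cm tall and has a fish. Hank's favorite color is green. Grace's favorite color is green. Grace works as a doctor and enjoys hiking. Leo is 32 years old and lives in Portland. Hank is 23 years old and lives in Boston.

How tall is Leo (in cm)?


Leo is 171 cm tall

171


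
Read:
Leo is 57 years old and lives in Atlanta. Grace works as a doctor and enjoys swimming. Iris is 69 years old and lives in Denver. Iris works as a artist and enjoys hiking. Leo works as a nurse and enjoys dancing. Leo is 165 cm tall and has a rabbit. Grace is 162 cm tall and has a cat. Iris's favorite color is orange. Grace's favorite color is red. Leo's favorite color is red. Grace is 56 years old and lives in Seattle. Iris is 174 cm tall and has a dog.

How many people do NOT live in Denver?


Not in Denver: 2

2


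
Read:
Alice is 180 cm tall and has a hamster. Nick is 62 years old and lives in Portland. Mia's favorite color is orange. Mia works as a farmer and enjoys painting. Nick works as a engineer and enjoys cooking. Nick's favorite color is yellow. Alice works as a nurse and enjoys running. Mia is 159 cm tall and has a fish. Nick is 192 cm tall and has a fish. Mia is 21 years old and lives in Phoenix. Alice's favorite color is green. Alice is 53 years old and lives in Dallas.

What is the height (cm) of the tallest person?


Tallest: Nick at 192 cm

192


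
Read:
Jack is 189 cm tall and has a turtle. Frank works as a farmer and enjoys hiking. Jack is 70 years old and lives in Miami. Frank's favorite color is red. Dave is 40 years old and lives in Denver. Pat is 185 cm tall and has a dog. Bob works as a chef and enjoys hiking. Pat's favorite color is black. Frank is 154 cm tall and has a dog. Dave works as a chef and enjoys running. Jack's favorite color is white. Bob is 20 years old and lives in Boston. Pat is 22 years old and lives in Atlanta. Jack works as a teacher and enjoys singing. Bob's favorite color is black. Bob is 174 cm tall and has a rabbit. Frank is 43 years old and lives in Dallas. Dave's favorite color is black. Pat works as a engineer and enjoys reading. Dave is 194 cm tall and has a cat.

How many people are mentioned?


People: Pat, Dave, Jack, Bob, Frank. Count = 5

5


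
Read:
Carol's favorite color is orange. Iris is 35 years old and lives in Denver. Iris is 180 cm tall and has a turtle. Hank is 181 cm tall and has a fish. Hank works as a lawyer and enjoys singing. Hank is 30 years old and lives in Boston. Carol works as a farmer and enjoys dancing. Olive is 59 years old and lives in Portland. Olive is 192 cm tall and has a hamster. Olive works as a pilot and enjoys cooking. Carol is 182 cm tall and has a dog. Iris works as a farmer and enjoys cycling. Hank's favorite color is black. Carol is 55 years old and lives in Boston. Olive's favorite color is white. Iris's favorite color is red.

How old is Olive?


Olive is 59 years old

59


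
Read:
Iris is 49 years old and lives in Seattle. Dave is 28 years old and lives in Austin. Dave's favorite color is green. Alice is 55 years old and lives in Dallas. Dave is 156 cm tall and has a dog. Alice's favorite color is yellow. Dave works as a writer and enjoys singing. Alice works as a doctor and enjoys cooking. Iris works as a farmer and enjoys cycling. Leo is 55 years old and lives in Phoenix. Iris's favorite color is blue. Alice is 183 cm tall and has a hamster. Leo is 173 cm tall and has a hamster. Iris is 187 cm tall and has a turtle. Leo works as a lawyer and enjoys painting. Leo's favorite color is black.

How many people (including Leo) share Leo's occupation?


Leo is a lawyer. Count = 1

1


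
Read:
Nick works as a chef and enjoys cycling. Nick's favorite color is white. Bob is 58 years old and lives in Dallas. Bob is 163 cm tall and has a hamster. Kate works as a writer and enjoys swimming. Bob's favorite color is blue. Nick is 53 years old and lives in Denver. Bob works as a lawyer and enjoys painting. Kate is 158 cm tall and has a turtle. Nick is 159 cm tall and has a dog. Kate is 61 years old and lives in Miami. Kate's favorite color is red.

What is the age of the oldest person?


Oldest: Kate at 61

61


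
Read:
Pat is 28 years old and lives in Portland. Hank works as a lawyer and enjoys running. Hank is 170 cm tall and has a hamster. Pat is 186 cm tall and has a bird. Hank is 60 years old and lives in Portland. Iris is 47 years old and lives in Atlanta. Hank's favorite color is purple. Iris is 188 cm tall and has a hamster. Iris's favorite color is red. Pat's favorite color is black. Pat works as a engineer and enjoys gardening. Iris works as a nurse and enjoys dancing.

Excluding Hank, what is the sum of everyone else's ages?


Sum (excluding Hank): 75

75


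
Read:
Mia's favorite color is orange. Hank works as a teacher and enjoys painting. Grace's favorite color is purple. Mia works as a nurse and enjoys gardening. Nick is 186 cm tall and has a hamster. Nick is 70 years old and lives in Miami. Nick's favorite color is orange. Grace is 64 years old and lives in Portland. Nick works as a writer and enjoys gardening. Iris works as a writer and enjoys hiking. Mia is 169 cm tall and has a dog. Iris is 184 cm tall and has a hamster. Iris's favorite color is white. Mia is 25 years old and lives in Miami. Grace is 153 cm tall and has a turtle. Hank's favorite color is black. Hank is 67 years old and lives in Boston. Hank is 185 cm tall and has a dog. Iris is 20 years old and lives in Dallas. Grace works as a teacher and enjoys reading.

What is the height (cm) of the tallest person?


Tallest: Nick at 186 cm

186


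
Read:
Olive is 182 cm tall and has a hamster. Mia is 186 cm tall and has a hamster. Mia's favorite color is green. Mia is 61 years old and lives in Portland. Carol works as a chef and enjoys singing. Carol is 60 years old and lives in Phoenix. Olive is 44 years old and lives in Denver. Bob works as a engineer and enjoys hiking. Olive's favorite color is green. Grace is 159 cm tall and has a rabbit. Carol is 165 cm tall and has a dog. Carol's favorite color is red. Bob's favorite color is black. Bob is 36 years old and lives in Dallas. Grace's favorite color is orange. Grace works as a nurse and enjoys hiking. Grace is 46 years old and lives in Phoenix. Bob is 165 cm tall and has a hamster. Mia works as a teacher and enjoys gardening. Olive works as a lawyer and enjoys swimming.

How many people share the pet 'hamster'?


Count: 3

3


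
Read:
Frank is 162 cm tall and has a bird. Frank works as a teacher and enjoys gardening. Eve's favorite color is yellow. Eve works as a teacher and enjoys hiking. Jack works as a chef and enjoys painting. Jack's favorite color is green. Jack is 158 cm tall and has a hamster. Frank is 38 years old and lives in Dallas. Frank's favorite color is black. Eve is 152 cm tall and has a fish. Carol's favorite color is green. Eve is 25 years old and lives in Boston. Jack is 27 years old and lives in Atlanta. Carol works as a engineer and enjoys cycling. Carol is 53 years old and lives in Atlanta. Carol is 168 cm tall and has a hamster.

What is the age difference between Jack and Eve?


|27 - 25| = 2

2


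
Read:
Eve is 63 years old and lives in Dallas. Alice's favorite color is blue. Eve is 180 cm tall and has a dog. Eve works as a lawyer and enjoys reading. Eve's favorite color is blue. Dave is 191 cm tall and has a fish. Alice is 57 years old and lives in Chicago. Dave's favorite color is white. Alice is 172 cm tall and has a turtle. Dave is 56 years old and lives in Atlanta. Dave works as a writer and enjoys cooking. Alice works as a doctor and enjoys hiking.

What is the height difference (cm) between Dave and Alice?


|191 - 172| = 19

19


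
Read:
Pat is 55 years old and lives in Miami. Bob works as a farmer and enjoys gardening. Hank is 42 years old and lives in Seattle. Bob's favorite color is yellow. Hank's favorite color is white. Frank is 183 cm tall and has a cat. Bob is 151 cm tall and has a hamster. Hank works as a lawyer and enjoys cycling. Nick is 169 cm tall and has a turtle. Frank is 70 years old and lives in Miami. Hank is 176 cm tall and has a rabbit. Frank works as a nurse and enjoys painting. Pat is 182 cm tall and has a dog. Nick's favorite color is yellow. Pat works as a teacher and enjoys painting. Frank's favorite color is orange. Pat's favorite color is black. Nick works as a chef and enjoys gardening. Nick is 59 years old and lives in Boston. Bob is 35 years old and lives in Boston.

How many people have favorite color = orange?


Count: 1

1


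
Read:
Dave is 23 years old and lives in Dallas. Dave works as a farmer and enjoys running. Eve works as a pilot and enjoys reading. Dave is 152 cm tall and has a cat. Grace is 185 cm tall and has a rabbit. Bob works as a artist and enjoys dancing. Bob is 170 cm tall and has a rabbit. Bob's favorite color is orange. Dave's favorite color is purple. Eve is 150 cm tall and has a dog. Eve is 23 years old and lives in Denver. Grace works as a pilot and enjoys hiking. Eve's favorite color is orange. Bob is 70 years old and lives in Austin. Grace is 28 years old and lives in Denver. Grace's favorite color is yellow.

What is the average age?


Sum=144, n=4, avg=36

36


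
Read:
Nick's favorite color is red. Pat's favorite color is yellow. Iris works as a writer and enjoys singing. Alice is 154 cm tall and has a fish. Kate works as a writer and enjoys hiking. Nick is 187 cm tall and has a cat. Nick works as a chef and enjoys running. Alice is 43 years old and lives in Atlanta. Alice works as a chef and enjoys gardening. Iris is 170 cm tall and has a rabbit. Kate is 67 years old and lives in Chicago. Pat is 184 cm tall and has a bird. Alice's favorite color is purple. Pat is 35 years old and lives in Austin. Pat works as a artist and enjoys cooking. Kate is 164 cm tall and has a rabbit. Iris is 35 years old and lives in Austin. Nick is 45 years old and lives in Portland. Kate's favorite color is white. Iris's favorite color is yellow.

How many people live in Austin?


Count in Austin: 2

2


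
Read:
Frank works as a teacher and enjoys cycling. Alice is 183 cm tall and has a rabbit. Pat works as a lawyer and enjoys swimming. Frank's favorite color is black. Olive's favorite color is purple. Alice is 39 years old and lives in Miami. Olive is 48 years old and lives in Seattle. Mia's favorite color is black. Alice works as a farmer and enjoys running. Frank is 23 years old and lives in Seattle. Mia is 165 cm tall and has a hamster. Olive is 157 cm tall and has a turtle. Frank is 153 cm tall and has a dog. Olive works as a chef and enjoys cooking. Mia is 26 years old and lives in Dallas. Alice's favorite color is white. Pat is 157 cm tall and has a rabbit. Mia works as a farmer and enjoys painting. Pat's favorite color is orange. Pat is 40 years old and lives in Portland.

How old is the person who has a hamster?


Person with hamster is Mia, age 26

26


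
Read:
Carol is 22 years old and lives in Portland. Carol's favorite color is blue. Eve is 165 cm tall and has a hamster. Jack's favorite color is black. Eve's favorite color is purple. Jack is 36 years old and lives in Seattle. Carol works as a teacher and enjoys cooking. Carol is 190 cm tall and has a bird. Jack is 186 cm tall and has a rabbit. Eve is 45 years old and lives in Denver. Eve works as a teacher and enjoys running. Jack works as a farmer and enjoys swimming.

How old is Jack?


Jack is 36 years old

36


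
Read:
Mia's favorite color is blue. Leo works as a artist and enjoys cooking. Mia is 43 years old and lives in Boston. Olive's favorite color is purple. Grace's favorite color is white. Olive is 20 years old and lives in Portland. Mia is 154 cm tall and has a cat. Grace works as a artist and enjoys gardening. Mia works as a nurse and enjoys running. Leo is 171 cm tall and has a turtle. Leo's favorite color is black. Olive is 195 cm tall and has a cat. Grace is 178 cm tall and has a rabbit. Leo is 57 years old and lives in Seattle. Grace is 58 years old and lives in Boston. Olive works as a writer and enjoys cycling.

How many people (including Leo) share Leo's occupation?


Leo is a artist. Count = 2

2


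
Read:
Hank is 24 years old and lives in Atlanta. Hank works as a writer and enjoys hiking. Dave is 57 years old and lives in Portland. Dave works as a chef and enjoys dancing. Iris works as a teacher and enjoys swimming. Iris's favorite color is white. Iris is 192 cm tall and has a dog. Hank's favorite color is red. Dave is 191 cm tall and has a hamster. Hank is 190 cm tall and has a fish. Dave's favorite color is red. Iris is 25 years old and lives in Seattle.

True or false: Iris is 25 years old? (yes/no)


Iris is actually 25. yes

yes


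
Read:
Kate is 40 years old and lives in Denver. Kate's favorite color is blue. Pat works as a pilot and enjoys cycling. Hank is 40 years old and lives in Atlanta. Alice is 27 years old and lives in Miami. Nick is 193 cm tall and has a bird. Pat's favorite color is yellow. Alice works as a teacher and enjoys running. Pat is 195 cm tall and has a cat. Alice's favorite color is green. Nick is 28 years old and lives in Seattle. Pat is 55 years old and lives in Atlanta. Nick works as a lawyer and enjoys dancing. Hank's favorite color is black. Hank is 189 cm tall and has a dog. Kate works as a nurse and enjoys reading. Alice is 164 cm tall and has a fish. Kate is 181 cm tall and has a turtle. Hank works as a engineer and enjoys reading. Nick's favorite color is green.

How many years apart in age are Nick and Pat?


28 vs 55, diff = 27

27


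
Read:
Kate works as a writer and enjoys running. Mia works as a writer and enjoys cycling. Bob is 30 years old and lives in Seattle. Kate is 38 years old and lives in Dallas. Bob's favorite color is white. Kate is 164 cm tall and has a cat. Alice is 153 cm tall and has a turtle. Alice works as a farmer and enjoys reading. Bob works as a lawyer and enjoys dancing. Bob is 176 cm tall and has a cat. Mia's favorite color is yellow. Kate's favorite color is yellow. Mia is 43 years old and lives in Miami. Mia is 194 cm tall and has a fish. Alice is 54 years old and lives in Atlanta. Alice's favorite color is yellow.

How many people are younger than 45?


Filter: 3

3


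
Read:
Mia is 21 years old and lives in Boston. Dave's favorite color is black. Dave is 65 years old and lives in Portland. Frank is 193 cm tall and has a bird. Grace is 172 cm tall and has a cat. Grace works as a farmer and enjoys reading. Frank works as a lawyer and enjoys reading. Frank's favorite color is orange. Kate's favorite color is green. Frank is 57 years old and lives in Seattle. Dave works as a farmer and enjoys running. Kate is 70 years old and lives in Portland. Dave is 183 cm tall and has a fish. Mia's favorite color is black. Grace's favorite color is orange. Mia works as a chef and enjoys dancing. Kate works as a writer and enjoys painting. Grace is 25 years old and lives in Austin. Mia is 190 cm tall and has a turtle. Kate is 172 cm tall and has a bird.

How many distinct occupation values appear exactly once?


Unique occupation values: 3

3


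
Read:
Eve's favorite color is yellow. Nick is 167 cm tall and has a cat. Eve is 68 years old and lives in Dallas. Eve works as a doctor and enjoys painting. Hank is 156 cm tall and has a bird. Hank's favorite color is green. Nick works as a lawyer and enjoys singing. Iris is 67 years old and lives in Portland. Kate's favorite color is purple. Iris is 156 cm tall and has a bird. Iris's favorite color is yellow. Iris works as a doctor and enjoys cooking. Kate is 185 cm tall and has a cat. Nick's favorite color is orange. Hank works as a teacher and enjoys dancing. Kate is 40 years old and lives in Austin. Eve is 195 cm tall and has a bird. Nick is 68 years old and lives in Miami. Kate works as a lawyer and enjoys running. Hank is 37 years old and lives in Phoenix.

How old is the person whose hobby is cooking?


Person with hobby=cooking is Iris, age 67

67


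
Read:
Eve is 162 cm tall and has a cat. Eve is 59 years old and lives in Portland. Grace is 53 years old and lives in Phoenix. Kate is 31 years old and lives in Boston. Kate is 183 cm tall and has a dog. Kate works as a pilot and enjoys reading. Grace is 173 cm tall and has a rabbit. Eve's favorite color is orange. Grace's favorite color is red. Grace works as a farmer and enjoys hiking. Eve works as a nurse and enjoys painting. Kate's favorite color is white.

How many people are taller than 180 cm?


Taller than 180: 1

1


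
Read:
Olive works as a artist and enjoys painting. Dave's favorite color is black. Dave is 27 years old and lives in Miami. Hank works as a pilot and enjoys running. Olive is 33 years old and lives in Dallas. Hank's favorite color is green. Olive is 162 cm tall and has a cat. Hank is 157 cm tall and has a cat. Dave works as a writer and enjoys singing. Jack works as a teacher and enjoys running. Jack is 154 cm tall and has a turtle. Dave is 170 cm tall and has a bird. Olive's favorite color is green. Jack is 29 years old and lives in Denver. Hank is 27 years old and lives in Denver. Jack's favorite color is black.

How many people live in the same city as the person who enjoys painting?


Person with hobby painting is Olive, city Dallas. Count = 1

1


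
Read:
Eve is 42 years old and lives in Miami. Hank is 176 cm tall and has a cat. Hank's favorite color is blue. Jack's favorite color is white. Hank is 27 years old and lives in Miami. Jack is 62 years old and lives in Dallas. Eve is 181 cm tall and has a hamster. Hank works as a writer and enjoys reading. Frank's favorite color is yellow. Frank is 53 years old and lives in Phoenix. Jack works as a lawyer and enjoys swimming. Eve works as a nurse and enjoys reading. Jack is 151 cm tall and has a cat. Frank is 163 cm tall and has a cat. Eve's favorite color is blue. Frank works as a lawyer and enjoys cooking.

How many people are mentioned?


People: Frank, Eve, Jack, Hank. Count = 4

4


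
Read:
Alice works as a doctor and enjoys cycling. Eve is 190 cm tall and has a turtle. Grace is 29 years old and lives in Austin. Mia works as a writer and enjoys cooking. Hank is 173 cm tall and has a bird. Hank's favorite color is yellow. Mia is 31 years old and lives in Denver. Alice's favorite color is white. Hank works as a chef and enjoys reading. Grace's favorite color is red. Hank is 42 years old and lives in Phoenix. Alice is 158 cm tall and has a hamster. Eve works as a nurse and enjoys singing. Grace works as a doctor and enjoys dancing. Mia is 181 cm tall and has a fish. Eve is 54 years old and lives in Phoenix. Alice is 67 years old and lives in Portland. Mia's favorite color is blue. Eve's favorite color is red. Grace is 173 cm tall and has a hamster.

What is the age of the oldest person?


Oldest: Alice at 67

67


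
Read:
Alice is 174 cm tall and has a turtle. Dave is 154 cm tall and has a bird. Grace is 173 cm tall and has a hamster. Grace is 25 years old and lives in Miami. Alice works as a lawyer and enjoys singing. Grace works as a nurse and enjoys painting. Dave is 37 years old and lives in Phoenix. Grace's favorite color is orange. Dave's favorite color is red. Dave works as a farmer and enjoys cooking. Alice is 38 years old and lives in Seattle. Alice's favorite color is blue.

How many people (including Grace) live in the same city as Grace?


Grace lives in Miami. Count = 1

1


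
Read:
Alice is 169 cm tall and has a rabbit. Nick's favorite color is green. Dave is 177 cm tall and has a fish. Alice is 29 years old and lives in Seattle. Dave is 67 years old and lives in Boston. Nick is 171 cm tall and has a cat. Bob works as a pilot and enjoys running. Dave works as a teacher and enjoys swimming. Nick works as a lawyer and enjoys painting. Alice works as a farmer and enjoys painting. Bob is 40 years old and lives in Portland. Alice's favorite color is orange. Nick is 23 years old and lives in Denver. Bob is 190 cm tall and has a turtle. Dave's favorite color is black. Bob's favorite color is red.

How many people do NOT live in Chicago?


Not in Chicago: 4

4


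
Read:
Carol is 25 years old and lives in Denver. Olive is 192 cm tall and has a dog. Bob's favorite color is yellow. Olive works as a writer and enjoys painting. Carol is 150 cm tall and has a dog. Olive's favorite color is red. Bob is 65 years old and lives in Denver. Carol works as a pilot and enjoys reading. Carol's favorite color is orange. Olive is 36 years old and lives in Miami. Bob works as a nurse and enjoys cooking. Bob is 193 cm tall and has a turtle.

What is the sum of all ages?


25+65+36 = 126

126


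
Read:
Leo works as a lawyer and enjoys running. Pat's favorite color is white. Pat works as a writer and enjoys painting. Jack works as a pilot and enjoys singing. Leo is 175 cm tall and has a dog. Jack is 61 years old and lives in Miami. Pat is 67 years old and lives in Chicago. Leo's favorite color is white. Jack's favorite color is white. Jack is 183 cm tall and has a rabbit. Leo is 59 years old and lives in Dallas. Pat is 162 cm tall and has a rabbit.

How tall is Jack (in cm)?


Jack is 183 cm tall

183


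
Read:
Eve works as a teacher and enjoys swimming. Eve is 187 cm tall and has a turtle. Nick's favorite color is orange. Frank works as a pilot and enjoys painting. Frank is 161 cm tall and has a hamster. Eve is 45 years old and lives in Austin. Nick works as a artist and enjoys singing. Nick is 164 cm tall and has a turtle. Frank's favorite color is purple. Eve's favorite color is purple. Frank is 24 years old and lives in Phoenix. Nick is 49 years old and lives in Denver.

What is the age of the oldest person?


Oldest: Nick at 49

49


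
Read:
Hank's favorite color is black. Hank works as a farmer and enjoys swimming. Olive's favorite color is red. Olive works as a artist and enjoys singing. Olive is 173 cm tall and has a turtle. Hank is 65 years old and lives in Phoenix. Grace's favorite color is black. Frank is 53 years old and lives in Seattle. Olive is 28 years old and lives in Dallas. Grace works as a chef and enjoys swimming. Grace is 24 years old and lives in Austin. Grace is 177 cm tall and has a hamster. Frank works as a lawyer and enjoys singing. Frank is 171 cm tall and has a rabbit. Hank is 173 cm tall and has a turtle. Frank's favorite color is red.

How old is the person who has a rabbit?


Person with rabbit is Frank, age 53

53


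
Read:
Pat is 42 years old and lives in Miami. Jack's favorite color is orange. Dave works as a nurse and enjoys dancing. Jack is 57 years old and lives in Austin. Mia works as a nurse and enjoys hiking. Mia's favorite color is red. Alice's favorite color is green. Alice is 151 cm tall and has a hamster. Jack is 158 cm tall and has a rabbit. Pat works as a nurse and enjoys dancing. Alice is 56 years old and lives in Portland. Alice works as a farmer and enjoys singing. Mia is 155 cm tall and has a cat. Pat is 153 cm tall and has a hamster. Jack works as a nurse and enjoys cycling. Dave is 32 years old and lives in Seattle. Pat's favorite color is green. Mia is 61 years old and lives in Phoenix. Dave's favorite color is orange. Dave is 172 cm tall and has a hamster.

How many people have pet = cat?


Count: 1

1


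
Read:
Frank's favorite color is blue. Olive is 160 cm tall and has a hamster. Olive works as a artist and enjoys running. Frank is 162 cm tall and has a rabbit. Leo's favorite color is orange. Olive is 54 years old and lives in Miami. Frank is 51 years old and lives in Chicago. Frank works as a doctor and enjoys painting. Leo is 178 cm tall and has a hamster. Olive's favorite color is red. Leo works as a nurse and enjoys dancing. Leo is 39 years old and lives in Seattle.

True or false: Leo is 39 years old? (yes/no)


Leo is actually 39. yes

yes


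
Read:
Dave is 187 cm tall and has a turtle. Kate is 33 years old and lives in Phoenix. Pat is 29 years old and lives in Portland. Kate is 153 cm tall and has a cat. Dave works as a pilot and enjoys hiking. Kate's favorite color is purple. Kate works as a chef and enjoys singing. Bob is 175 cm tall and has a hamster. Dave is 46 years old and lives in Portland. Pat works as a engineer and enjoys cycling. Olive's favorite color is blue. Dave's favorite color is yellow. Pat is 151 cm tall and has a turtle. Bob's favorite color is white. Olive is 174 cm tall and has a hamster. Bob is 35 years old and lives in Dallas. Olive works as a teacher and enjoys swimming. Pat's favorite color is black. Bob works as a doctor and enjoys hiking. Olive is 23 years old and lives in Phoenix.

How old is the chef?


The chef is Kate, age 33

33


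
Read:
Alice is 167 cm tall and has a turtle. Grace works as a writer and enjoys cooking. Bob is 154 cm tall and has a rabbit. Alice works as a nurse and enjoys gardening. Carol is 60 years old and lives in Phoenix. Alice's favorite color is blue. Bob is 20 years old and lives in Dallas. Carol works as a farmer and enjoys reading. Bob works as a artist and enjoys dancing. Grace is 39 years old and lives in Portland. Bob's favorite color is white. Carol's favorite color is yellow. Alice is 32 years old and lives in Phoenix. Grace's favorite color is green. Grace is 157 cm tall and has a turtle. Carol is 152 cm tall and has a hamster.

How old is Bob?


Bob is 20 years old

20


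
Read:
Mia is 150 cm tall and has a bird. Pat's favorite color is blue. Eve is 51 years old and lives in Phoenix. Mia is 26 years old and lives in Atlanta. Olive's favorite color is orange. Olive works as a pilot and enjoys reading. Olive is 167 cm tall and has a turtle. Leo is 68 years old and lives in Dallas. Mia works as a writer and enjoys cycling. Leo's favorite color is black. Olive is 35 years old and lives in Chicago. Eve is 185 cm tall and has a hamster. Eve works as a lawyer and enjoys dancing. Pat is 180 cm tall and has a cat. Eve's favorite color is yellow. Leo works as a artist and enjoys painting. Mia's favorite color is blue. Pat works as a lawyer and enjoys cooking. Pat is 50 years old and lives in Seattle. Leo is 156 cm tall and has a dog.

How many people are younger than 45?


Filter: 2

2


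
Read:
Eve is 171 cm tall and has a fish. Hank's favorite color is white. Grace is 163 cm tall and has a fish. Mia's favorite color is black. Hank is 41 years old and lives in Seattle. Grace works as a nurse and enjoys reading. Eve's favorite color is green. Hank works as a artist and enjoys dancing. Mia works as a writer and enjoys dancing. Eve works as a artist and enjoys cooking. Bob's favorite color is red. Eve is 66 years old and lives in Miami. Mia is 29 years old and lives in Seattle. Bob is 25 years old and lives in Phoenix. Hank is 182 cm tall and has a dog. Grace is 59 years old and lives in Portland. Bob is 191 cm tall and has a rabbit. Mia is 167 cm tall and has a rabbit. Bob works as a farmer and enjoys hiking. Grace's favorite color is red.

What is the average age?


Sum=220, n=5, avg=44

44


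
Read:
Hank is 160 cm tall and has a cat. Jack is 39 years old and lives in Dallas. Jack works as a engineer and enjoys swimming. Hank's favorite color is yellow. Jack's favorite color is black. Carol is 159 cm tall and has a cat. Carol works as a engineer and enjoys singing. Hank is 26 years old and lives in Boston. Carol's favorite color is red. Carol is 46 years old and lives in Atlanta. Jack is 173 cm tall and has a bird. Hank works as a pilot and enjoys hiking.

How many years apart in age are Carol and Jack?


46 vs 39, diff = 7

7


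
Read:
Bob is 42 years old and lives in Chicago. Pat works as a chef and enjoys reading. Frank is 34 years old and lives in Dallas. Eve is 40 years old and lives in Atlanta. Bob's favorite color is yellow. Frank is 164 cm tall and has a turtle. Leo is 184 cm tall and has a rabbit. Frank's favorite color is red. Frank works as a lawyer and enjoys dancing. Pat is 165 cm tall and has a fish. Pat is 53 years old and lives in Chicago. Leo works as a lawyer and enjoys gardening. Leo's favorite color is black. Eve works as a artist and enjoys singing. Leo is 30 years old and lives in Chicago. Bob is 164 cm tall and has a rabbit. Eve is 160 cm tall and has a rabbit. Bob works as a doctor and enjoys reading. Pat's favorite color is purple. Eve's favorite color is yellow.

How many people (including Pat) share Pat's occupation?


Pat is a chef. Count = 1

1


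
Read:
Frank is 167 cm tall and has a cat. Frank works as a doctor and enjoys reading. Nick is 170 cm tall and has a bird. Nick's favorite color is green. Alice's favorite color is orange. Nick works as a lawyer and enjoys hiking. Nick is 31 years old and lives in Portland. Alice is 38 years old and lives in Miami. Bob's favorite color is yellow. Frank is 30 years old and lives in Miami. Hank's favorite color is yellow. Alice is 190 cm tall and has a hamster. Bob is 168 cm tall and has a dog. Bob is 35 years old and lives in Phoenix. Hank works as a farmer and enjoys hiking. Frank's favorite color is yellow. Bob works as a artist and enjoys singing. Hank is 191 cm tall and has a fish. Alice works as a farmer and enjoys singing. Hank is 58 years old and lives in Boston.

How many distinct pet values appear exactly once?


Unique pet values: 5

5


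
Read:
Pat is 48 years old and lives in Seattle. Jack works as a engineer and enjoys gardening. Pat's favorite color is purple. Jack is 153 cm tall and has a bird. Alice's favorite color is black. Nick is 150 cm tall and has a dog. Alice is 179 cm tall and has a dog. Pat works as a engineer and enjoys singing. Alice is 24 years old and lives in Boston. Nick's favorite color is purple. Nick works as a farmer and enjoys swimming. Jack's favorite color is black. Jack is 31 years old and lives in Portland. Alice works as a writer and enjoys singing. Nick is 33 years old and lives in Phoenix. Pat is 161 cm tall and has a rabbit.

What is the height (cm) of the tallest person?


Tallest: Alice at 179 cm

179


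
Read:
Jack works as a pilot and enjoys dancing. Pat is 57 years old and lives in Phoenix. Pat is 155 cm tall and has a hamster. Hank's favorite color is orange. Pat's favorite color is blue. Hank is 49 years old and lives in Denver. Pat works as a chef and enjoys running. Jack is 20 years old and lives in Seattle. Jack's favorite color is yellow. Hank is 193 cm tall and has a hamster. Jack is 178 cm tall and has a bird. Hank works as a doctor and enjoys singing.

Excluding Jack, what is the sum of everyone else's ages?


Sum (excluding Jack): 106

106


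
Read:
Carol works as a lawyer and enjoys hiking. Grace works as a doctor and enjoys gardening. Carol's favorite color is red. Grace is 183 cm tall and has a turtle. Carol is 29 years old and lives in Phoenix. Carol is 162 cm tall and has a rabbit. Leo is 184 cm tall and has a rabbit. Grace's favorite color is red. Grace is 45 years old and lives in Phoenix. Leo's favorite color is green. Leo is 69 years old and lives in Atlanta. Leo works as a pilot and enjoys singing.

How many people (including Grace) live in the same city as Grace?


Grace lives in Phoenix. Count = 2

2


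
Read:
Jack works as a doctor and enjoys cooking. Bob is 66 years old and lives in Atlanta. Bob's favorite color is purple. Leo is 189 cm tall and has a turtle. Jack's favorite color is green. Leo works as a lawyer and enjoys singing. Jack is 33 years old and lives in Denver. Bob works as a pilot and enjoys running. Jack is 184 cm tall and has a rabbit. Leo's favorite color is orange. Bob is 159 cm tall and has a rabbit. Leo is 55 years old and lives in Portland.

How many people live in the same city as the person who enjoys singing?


Person with hobby singing is Leo, city Portland. Count = 1

1


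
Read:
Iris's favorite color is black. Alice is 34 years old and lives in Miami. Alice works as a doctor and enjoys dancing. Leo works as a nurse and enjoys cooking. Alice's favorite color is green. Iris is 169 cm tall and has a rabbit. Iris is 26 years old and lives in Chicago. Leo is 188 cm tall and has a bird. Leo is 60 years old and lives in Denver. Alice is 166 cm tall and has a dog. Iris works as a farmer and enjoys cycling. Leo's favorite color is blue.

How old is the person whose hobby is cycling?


Person with hobby=cycling is Iris, age 26

26


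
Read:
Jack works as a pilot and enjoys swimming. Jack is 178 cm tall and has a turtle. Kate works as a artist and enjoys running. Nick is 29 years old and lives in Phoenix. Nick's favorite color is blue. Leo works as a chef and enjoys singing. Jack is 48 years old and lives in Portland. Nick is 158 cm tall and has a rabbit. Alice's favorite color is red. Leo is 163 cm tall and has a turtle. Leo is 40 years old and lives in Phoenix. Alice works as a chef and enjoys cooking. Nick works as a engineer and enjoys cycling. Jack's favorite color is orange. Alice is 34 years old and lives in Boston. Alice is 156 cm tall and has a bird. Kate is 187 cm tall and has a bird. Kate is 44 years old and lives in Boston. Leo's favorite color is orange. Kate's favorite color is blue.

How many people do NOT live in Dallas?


Not in Dallas: 5

5


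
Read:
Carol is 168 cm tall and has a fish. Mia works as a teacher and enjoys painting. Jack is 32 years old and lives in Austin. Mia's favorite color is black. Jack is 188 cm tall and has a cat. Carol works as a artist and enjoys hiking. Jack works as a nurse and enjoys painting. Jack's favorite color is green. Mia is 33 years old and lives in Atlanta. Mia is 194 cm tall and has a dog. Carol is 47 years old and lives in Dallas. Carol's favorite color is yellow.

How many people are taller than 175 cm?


Taller than 175: 2

2


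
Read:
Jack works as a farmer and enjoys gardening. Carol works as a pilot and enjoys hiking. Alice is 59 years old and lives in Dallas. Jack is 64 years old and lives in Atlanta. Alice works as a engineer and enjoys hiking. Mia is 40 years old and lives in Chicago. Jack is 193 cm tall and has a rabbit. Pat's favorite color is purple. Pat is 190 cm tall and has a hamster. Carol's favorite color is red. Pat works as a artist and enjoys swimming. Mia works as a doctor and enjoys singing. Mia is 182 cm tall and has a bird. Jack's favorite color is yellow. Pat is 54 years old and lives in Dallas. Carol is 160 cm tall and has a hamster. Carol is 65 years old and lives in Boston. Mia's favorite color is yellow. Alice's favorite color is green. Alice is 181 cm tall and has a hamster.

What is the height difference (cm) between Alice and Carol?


|181 - 160| = 21

21


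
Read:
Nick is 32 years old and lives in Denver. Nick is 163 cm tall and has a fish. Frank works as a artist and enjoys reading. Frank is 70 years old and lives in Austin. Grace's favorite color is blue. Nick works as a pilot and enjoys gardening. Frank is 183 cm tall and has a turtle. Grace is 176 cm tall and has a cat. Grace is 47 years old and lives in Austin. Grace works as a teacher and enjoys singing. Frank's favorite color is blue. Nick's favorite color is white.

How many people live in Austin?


Count in Austin: 2

2


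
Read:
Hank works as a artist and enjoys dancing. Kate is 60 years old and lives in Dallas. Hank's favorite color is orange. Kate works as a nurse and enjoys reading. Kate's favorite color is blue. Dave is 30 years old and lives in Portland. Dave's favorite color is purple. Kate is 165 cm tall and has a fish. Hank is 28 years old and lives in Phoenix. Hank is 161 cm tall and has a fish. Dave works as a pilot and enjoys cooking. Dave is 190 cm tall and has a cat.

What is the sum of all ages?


60+30+28 = 118

118


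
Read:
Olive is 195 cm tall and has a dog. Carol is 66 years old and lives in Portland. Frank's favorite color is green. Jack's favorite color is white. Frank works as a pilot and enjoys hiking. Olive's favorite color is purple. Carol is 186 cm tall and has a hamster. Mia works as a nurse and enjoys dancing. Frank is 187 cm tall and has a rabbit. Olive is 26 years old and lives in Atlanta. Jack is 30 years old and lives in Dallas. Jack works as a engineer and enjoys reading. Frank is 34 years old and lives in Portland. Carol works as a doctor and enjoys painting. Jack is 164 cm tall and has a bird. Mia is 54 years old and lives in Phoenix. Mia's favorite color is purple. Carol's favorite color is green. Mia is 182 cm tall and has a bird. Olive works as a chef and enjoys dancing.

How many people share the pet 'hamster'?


Count: 1

1


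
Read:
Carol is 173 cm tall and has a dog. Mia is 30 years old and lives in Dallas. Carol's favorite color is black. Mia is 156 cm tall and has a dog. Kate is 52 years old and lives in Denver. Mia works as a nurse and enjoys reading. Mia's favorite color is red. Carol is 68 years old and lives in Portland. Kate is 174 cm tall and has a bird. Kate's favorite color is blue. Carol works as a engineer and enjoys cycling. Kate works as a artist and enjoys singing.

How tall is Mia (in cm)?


Mia is 156 cm tall

156


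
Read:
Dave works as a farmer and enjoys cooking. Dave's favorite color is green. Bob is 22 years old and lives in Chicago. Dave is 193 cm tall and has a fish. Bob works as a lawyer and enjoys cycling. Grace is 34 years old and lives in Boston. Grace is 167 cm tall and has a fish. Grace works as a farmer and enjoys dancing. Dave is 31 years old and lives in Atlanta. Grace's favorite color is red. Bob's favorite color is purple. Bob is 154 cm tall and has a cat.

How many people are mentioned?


People: Bob, Dave, Grace. Count = 3

3


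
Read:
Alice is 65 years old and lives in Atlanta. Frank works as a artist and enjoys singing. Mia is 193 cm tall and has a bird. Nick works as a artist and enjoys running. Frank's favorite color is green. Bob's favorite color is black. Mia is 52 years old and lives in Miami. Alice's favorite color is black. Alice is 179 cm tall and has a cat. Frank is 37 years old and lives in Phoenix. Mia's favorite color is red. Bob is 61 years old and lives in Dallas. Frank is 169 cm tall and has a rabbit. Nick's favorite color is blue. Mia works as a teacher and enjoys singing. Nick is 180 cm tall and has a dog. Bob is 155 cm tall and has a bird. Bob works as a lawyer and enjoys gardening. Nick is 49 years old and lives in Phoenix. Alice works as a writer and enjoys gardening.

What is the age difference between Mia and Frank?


|52 - 37| = 15

15
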